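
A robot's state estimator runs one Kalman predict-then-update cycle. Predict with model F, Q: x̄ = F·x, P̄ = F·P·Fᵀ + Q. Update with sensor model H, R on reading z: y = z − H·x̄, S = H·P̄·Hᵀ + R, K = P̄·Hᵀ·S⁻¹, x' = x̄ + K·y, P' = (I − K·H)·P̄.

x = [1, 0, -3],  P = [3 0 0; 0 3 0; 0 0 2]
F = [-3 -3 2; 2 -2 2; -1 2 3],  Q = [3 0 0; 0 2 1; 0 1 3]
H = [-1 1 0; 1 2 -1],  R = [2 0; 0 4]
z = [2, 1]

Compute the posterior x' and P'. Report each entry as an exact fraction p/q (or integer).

x̄ = F·x = [-9, -4, -10]
P̄ = F·P·Fᵀ + Q = [65 8 3; 8 34 -5; 3 -5 36]
y = z − H·x̄ = [-3, 8]
S = H·P̄·Hᵀ + R = [85 3; 3 287]
K = P̄·Hᵀ·S⁻¹ = [-16593/24386 6801/24386; 7219/24386 6807/24386; -2167/24386 -3631/24386]
x' = x̄ + K·y = [-115287/24386, -64745/24386, -266407/24386]
P' = (I − K·H)·P̄ = [108811/24386 75625/24386 232857/24386; 75625/24386 90063/24386 228523/24386; 232857/24386 228523/24386 704427/24386]

x' = [-115287/24386, -64745/24386, -266407/24386]
P' = [108811/24386 75625/24386 232857/24386; 75625/24386 90063/24386 228523/24386; 232857/24386 228523/24386 704427/24386]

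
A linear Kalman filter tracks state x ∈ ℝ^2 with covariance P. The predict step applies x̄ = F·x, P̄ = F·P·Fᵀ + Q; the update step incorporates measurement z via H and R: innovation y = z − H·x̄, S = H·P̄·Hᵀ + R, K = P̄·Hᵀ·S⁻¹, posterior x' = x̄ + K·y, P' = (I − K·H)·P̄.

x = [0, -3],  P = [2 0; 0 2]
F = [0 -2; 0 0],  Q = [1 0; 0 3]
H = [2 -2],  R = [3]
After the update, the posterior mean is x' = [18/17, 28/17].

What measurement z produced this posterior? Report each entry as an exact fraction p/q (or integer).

x̄ = F·x = [6, 0]
P̄ = F·P·Fᵀ + Q = [9 0; 0 3]
S = H·P̄·Hᵀ + R = [51]
K = P̄·Hᵀ·S⁻¹ = [6/17; -2/17]
x' − x̄ = [-84/17, 28/17] = K·y
y = (KᵀK)⁻¹·Kᵀ·(x' − x̄) = [-14]
z = y + H·x̄ = [-14] + [12] = [-2]

z = [-2]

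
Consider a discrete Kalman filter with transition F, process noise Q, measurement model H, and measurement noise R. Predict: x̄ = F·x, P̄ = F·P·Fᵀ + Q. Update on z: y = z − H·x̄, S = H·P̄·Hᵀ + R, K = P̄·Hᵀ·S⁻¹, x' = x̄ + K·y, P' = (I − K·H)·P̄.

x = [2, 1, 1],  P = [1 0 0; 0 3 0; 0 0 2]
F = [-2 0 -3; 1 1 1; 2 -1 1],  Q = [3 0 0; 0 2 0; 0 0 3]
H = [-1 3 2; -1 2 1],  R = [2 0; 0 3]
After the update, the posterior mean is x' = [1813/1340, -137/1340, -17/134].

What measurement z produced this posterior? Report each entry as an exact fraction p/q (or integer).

z = [-2, -2]

x̄ = F·x = [-7, 4, 4]
P̄ = F·P·Fᵀ + Q = [25 -8 -10; -8 8 1; -10 1 12]
S = H·P̄·Hᵀ + R = [247 174; 174 128]
K = P̄·Hᵀ·S⁻¹ = [21/670 -591/1340; 1/670 259/1340; 28/67 -51/134]
x' − x̄ = [11193/1340, -5497/1340, -553/134] = K·y
y = (KᵀK)⁻¹·Kᵀ·(x' − x̄) = [-29, -21]
z = y + H·x̄ = [-29, -21] + [27, 19] = [-2, -2]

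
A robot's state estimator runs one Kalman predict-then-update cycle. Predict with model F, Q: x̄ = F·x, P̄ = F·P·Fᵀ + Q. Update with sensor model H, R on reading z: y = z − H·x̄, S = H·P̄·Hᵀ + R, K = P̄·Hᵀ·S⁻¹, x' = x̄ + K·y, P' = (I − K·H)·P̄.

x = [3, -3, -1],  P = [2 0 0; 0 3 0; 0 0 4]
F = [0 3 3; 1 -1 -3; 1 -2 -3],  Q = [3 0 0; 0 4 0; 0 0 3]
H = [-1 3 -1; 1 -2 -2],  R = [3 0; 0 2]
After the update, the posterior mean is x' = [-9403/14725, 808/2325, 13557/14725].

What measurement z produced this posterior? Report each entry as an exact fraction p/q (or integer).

x̄ = F·x = [-12, 9, 12]
P̄ = F·P·Fᵀ + Q = [66 -45 -54; -45 45 44; -54 44 53]
S = H·P̄·Hᵀ + R = [425 -685; -685 1208]
K = P̄·Hᵀ·S⁻¹ = [1088/14725 767/2945; 607/2325 -17/465; -3072/14725 -953/2945]
x' − x̄ = [167297/14725, -20117/2325, -163143/14725] = K·y
y = (KᵀK)⁻¹·Kᵀ·(x' − x̄) = [-26, 51]
z = y + H·x̄ = [-26, 51] + [27, -54] = [1, -3]

z = [1, -3]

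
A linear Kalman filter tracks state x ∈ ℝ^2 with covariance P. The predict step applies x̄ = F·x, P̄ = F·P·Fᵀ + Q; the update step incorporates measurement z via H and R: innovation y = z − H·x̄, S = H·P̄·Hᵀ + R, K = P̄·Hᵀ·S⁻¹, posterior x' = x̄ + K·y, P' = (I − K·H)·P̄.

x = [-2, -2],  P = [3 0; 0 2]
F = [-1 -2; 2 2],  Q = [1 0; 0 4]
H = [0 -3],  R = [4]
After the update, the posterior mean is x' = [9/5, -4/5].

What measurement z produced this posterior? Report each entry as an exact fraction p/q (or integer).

z = [2]

x̄ = F·x = [6, -8]
P̄ = F·P·Fᵀ + Q = [12 -14; -14 24]
S = H·P̄·Hᵀ + R = [220]
K = P̄·Hᵀ·S⁻¹ = [21/110; -18/55]
x' − x̄ = [-21/5, 36/5] = K·y
y = (KᵀK)⁻¹·Kᵀ·(x' − x̄) = [-22]
z = y + H·x̄ = [-22] + [24] = [2]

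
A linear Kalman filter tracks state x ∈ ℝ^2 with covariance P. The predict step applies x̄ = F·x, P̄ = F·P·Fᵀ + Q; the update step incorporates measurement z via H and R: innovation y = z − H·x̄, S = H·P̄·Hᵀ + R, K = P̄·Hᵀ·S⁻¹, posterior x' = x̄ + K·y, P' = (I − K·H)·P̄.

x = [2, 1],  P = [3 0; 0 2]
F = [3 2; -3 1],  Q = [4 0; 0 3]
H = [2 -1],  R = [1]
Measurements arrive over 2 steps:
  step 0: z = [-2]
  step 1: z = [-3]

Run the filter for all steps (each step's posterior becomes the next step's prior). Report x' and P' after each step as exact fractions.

step 0: x̄ = F·x = [8, -5]
step 0: P̄ = F·P·Fᵀ + Q = [39 -23; -23 32]
step 0: y = z − H·x̄ = [-23]
step 0: S = H·P̄·Hᵀ + R = [281]
step 0: K = P̄·Hᵀ·S⁻¹ = [101/281; -78/281]
step 0: x' = x̄ + K·y = [-75/281, 389/281]
step 0: P' = (I − K·H)·P̄ = [758/281 1415/281; 1415/281 2908/281]
step 1: x̄ = F·x = [553/281, 614/281]
step 1: P̄ = F·P·Fᵀ + Q = [36558/281 -5251/281; -5251/281 2083/281]
step 1: y = z − H·x̄ = [-1335/281]
step 1: S = H·P̄·Hᵀ + R = [169600/281]
step 1: K = P̄·Hᵀ·S⁻¹ = [78367/169600; -2517/33920]
step 1: x' = x̄ + K·y = [-7709/33920, 17215/6784]
step 1: P' = (I − K·H)·P̄ = [209431/169600 68099/33920; 68099/33920 27743/6784]

step 0: x' = [-75/281, 389/281], P' = [758/281 1415/281; 1415/281 2908/281]
step 1: x' = [-7709/33920, 17215/6784], P' = [209431/169600 68099/33920; 68099/33920 27743/6784]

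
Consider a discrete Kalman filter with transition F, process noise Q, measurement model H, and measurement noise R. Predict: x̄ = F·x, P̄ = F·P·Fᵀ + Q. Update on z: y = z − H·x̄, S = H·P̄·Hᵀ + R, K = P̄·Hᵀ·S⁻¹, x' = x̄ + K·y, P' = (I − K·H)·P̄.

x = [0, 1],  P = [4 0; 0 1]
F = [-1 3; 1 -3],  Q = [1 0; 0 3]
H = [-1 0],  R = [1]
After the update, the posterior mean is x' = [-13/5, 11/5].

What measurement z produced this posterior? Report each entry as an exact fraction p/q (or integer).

z = [3]

x̄ = F·x = [3, -3]
P̄ = F·P·Fᵀ + Q = [14 -13; -13 16]
S = H·P̄·Hᵀ + R = [15]
K = P̄·Hᵀ·S⁻¹ = [-14/15; 13/15]
x' − x̄ = [-28/5, 26/5] = K·y
y = (KᵀK)⁻¹·Kᵀ·(x' − x̄) = [6]
z = y + H·x̄ = [6] + [-3] = [3]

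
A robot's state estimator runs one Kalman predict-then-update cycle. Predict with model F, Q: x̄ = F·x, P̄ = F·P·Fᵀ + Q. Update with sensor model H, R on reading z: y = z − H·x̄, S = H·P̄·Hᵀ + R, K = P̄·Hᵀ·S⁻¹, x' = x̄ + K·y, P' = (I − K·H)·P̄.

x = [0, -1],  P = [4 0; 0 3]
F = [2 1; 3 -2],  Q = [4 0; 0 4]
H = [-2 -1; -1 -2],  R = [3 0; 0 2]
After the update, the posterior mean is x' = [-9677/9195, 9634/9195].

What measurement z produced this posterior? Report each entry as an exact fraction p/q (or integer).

x̄ = F·x = [-1, 2]
P̄ = F·P·Fᵀ + Q = [23 18; 18 52]
S = H·P̄·Hᵀ + R = [219 240; 240 305]
K = P̄·Hᵀ·S⁻¹ = [-1072/1839 813/3065; 488/1839 -1866/3065]
x' − x̄ = [-482/9195, -8756/9195] = K·y
y = (KᵀK)⁻¹·Kᵀ·(x' − x̄) = [1, 2]
z = y + H·x̄ = [1, 2] + [0, -3] = [1, -1]

z = [1, -1]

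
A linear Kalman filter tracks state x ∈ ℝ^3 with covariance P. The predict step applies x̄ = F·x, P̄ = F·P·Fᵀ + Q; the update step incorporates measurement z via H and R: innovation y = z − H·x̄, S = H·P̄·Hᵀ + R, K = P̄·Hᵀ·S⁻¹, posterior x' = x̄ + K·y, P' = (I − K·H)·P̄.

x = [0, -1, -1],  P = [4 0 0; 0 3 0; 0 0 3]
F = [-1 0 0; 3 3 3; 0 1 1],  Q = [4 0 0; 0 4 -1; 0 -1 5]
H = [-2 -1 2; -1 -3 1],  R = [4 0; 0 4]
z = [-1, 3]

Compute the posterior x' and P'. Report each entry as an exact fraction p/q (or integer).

x̄ = F·x = [0, -6, -2]
P̄ = F·P·Fᵀ + Q = [8 -12 0; -12 94 17; 0 17 11]
y = z − H·x̄ = [-3, -13]
S = H·P̄·Hᵀ + R = [58 117; 117 695]
K = P̄·Hᵀ·S⁻¹ = [-6056/26621 2092/26621; 4581/26621 -10462/26621; 1165/3803 -415/3803]
x' = x̄ + K·y = [-9028/26621, -37463/26621, -5706/3803]
P' = (I − K·H)·P̄ = [130168/26621 -8192/26621 16280/3803; -8192/26621 20404/26621 1596/3803; 16280/3803 1596/3803 19408/3803]

x' = [-9028/26621, -37463/26621, -5706/3803]
P' = [130168/26621 -8192/26621 16280/3803; -8192/26621 20404/26621 1596/3803; 16280/3803 1596/3803 19408/3803]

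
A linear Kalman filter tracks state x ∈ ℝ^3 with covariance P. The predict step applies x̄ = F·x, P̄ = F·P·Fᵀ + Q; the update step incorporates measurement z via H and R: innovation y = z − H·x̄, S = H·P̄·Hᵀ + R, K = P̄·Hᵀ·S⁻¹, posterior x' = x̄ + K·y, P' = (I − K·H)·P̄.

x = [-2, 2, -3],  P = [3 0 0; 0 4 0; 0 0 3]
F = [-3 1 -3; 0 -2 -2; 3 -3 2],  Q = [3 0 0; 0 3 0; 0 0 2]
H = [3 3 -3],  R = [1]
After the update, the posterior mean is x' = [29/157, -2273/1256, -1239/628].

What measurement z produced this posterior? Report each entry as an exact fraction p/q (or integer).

z = [1]

x̄ = F·x = [17, 2, -18]
P̄ = F·P·Fᵀ + Q = [61 10 -57; 10 31 12; -57 12 77]
S = H·P̄·Hᵀ + R = [2512]
K = P̄·Hᵀ·S⁻¹ = [24/157; 87/2512; -183/1256]
x' − x̄ = [-2640/157, -4785/1256, 10065/628] = K·y
y = (KᵀK)⁻¹·Kᵀ·(x' − x̄) = [-110]
z = y + H·x̄ = [-110] + [111] = [1]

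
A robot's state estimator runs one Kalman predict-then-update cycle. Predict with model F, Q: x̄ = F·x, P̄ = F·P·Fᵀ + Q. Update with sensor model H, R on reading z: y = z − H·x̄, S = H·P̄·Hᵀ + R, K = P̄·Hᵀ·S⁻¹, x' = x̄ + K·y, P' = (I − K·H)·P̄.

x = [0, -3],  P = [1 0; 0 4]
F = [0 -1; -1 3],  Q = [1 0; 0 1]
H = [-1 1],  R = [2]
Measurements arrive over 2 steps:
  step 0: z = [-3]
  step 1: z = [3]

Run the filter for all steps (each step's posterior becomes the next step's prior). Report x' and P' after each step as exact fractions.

step 0: x' = [18/23, -57/23], P' = [56/69 22/69; 22/69 122/69]
step 1: x' = [-2103/2108, 2331/2108], P' = [1687/2108 617/2108; 617/2108 3487/2108]

step 0: x̄ = F·x = [3, -9]
step 0: P̄ = F·P·Fᵀ + Q = [5 -12; -12 38]
step 0: y = z − H·x̄ = [9]
step 0: S = H·P̄·Hᵀ + R = [69]
step 0: K = P̄·Hᵀ·S⁻¹ = [-17/69; 50/69]
step 0: x' = x̄ + K·y = [18/23, -57/23]
step 0: P' = (I − K·H)·P̄ = [56/69 22/69; 22/69 122/69]
step 1: x̄ = F·x = [57/23, -189/23]
step 1: P̄ = F·P·Fᵀ + Q = [191/69 -344/69; -344/69 1091/69]
step 1: y = z − H·x̄ = [315/23]
step 1: S = H·P̄·Hᵀ + R = [2108/69]
step 1: K = P̄·Hᵀ·S⁻¹ = [-535/2108; 1435/2108]
step 1: x' = x̄ + K·y = [-2103/2108, 2331/2108]
step 1: P' = (I − K·H)·P̄ = [1687/2108 617/2108; 617/2108 3487/2108]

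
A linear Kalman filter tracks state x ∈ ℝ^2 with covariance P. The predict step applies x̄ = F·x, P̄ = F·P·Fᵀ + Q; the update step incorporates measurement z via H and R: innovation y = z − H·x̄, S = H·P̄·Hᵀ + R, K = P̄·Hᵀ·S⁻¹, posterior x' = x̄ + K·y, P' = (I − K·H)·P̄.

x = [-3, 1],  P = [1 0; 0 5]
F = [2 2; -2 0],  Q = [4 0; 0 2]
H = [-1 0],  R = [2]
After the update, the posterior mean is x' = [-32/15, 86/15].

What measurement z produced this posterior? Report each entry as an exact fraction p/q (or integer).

z = [2]

x̄ = F·x = [-4, 6]
P̄ = F·P·Fᵀ + Q = [28 -4; -4 6]
S = H·P̄·Hᵀ + R = [30]
K = P̄·Hᵀ·S⁻¹ = [-14/15; 2/15]
x' − x̄ = [28/15, -4/15] = K·y
y = (KᵀK)⁻¹·Kᵀ·(x' − x̄) = [-2]
z = y + H·x̄ = [-2] + [4] = [2]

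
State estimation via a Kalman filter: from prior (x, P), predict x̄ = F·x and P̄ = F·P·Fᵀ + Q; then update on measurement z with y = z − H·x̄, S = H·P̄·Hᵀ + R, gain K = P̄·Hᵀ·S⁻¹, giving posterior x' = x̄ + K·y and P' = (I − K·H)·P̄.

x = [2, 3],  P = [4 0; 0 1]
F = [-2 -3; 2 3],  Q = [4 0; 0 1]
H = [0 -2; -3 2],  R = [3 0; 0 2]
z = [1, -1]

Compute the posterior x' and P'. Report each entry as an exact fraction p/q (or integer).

x̄ = F·x = [-13, 13]
P̄ = F·P·Fᵀ + Q = [29 -25; -25 26]
y = z − H·x̄ = [27, -66]
S = H·P̄·Hᵀ + R = [107 -254; -254 667]
K = P̄·Hᵀ·S⁻¹ = [-1448/6853 -1959/6853; -2426/6853 381/6853]
x' = x̄ + K·y = [1109/6853, -1559/6853]
P' = (I − K·H)·P̄ = [2754/6853 2172/6853; 2172/6853 3639/6853]

x' = [1109/6853, -1559/6853]
P' = [2754/6853 2172/6853; 2172/6853 3639/6853]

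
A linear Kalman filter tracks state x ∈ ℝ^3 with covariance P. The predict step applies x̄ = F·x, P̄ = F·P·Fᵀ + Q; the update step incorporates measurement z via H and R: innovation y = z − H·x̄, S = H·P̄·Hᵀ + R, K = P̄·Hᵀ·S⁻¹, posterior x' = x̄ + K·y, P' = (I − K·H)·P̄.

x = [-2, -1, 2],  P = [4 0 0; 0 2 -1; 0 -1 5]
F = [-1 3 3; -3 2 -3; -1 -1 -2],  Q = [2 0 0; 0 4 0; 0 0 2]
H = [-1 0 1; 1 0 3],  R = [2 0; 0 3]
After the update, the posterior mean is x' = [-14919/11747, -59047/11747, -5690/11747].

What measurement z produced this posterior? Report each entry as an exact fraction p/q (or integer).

z = [1, -3]

x̄ = F·x = [5, -2, -1]
P̄ = F·P·Fᵀ + Q = [51 -18 -23; -18 105 39; -23 39 24]
S = H·P̄·Hᵀ + R = [123 67; 67 132]
K = P̄·Hᵀ·S⁻¹ = [-8562/11747 2744/11747; 891/11747 8358/11747; 2921/11747 2878/11747]
x' − x̄ = [-73654/11747, -35553/11747, 6057/11747] = K·y
y = (KᵀK)⁻¹·Kᵀ·(x' − x̄) = [7, -5]
z = y + H·x̄ = [7, -5] + [-6, 2] = [1, -3]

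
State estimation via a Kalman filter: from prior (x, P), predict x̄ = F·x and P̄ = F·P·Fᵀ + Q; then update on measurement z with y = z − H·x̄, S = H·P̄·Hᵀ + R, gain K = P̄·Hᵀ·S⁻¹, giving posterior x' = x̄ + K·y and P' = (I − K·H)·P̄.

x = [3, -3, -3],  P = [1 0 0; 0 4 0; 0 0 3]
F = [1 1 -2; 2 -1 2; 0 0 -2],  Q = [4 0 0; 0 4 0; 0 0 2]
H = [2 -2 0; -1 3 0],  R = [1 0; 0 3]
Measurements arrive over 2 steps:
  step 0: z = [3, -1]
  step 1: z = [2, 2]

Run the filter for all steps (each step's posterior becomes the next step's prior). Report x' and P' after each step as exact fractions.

step 0: x' = [7723/3064, 1293/1532, 2004/383], P' = [6531/6128 2289/3064 81/383; 2289/3064 1019/1532 42/383; 81/383 42/383 2338/383]
step 1: x' = [156509509/56403343, 5192545/2968597, 5956028/56403343], P' = [60696057/56403343 2239356/2968597 4247424/56403343; 2239356/2968597 1989968/2968597 -52576/2968597; 4247424/56403343 -52576/2968597 226702438/56403343]

step 0: x̄ = F·x = [6, 3, 6]
step 0: P̄ = F·P·Fᵀ + Q = [21 -14 12; -14 24 -12; 12 -12 14]
step 0: y = z − H·x̄ = [-3, -4]
step 0: S = H·P̄·Hᵀ + R = [293 -298; -298 324]
step 0: K = P̄·Hᵀ·S⁻¹ = [1953/3064 2401/6128; 251/1532 1275/3064; 78/383 15/383]
step 0: x' = x̄ + K·y = [7723/3064, 1293/1532, 2004/383]
step 0: P' = (I − K·H)·P̄ = [6531/6128 2289/3064 81/383; 2289/3064 1019/1532 42/383; 81/383 42/383 2338/383]
step 1: x̄ = F·x = [-21755/3064, 11231/766, -4008/383]
step 1: P̄ = F·P·Fᵀ + Q = [186035/6128 -33993/1532 9106/383; -33993/1532 12107/383 -9592/383; 9106/383 -9592/383 10118/383]
step 1: y = z − H·x̄ = [69743/1532, -150399/3064]
step 1: S = H·P̄·Hᵀ + R = [653223/1532 -1311059/3064; -1311059/3064 2763659/6128]
step 1: K = P̄·Hᵀ·S⁻¹ = [36296586/56403343 22315745/56403343; 498776/2968597 1243516/2968597; 10492736/56403343 -2414752/56403343]
step 1: x' = x̄ + K·y = [156509509/56403343, 5192545/2968597, 5956028/56403343]
step 1: P' = (I − K·H)·P̄ = [60696057/56403343 2239356/2968597 4247424/56403343; 2239356/2968597 1989968/2968597 -52576/2968597; 4247424/56403343 -52576/2968597 226702438/56403343]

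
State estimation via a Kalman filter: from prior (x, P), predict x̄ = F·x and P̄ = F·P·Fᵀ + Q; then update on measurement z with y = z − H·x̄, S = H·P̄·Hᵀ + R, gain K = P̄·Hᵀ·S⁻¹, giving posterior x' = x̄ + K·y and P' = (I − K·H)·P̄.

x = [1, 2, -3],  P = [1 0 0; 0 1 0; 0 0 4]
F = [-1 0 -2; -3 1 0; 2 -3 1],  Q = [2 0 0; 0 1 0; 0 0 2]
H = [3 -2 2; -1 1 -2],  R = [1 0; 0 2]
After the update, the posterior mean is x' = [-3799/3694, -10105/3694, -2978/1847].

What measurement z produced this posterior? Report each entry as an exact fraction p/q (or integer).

z = [-1, 1]

x̄ = F·x = [5, -1, -7]
P̄ = F·P·Fᵀ + Q = [19 3 -10; 3 11 -9; -10 -9 19]
S = H·P̄·Hᵀ + R = [208 -114; -114 98]
K = P̄·Hᵀ·S⁻¹ = [1747/3694 2183/3694; -37/3694 937/3694; -835/3694 -1183/1847]
x' − x̄ = [-22269/3694, -6411/3694, 9951/1847] = K·y
y = (KᵀK)⁻¹·Kᵀ·(x' − x̄) = [-4, -7]
z = y + H·x̄ = [-4, -7] + [3, 8] = [-1, 1]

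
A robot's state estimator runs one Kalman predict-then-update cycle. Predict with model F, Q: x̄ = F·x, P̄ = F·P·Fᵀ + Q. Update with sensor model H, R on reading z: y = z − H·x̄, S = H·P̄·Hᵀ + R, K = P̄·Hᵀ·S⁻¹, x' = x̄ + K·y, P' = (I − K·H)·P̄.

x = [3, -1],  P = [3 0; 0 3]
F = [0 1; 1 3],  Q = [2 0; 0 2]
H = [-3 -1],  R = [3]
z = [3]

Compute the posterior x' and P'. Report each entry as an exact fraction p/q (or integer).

x̄ = F·x = [-1, 0]
P̄ = F·P·Fᵀ + Q = [5 9; 9 32]
y = z − H·x̄ = [0]
S = H·P̄·Hᵀ + R = [134]
K = P̄·Hᵀ·S⁻¹ = [-12/67; -59/134]
x' = x̄ + K·y = [-1, 0]
P' = (I − K·H)·P̄ = [47/67 -105/67; -105/67 807/134]

x' = [-1, 0]
P' = [47/67 -105/67; -105/67 807/134]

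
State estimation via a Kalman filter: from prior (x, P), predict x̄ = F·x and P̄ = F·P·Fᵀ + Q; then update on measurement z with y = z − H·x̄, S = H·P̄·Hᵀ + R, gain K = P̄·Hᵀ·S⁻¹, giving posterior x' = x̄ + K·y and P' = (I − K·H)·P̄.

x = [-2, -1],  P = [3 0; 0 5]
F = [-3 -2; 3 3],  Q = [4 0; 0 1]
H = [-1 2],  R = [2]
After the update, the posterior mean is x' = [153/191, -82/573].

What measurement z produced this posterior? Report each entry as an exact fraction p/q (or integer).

z = [-1]

x̄ = F·x = [8, -9]
P̄ = F·P·Fᵀ + Q = [51 -57; -57 73]
S = H·P̄·Hᵀ + R = [573]
K = P̄·Hᵀ·S⁻¹ = [-55/191; 203/573]
x' − x̄ = [-1375/191, 5075/573] = K·y
y = (KᵀK)⁻¹·Kᵀ·(x' − x̄) = [25]
z = y + H·x̄ = [25] + [-26] = [-1]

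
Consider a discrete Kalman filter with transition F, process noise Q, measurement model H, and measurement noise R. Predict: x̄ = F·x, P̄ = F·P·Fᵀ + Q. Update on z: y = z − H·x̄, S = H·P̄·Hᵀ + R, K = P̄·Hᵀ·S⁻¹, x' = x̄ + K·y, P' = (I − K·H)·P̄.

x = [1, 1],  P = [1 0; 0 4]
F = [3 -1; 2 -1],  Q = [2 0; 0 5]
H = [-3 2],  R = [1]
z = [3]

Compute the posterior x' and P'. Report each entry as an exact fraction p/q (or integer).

x' = [-39/68, 10/17]
P' = [395/68 145/17; 145/17 217/17]

x̄ = F·x = [2, 1]
P̄ = F·P·Fᵀ + Q = [15 10; 10 13]
y = z − H·x̄ = [7]
S = H·P̄·Hᵀ + R = [68]
K = P̄·Hᵀ·S⁻¹ = [-25/68; -1/17]
x' = x̄ + K·y = [-39/68, 10/17]
P' = (I − K·H)·P̄ = [395/68 145/17; 145/17 217/17]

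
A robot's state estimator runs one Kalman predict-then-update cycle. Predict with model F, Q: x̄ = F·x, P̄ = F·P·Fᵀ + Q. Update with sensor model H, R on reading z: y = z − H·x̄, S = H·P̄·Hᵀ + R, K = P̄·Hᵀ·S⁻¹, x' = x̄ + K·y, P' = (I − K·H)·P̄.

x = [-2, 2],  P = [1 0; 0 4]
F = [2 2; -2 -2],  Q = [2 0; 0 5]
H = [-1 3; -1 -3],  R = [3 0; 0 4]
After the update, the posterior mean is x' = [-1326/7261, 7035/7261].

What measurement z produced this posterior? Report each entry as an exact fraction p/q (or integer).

x̄ = F·x = [0, 0]
P̄ = F·P·Fᵀ + Q = [22 -20; -20 25]
S = H·P̄·Hᵀ + R = [370 -203; -203 131]
K = P̄·Hᵀ·S⁻¹ = [-3028/7261 -2586/7261; 1280/7261 -1065/7261]
x' − x̄ = [-1326/7261, 7035/7261] = K·y
y = (KᵀK)⁻¹·Kᵀ·(x' − x̄) = [3, -3]
z = y + H·x̄ = [3, -3] + [0, 0] = [3, -3]

z = [3, -3]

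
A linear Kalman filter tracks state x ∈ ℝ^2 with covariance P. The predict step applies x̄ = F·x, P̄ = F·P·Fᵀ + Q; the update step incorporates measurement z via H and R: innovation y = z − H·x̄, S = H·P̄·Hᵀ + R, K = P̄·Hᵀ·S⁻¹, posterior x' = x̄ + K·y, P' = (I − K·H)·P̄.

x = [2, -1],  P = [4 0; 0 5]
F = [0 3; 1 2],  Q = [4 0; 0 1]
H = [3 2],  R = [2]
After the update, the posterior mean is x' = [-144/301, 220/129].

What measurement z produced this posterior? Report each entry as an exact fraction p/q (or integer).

z = [2]

x̄ = F·x = [-3, 0]
P̄ = F·P·Fᵀ + Q = [49 30; 30 25]
S = H·P̄·Hᵀ + R = [903]
K = P̄·Hᵀ·S⁻¹ = [69/301; 20/129]
x' − x̄ = [759/301, 220/129] = K·y
y = (KᵀK)⁻¹·Kᵀ·(x' − x̄) = [11]
z = y + H·x̄ = [11] + [-9] = [2]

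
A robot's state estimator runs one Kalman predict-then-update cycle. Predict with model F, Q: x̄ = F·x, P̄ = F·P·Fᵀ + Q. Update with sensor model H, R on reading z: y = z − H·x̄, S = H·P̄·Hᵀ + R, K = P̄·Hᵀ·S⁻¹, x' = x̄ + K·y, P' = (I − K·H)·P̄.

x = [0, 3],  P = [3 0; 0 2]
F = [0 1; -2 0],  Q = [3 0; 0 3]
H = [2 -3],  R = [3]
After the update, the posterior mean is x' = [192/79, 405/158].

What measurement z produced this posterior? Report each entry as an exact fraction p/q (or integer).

x̄ = F·x = [3, 0]
P̄ = F·P·Fᵀ + Q = [5 0; 0 15]
S = H·P̄·Hᵀ + R = [158]
K = P̄·Hᵀ·S⁻¹ = [5/79; -45/158]
x' − x̄ = [-45/79, 405/158] = K·y
y = (KᵀK)⁻¹·Kᵀ·(x' − x̄) = [-9]
z = y + H·x̄ = [-9] + [6] = [-3]

z = [-3]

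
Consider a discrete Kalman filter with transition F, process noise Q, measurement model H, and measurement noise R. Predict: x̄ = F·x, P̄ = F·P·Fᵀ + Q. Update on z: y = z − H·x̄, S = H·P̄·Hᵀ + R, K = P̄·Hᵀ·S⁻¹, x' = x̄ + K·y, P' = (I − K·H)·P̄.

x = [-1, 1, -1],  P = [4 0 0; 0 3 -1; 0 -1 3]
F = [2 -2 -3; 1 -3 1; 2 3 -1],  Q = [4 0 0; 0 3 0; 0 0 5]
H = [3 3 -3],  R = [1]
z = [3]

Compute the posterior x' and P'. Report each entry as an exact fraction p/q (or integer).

x' = [1727/1756, -2219/1756, -2239/1756]
P' = [65891/1756 -13787/1756 52061/1756; -13787/1756 16459/1756 2591/1756; 52061/1756 2591/1756 54723/1756]

x̄ = F·x = [-1, -5, 2]
P̄ = F·P·Fᵀ + Q = [47 10 14; 10 43 -28; 14 -28 57]
y = z − H·x̄ = [27]
S = H·P̄·Hᵀ + R = [1756]
K = P̄·Hᵀ·S⁻¹ = [129/1756; 243/1756; -213/1756]
x' = x̄ + K·y = [1727/1756, -2219/1756, -2239/1756]
P' = (I − K·H)·P̄ = [65891/1756 -13787/1756 52061/1756; -13787/1756 16459/1756 2591/1756; 52061/1756 2591/1756 54723/1756]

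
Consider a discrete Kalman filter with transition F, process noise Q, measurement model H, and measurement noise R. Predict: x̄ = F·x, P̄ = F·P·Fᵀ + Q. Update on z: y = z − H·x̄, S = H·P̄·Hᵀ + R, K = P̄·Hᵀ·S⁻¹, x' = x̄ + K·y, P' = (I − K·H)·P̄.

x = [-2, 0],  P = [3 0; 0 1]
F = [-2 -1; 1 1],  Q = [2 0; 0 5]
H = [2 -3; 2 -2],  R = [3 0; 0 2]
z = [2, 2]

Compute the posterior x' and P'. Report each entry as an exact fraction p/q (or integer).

x̄ = F·x = [4, -2]
P̄ = F·P·Fᵀ + Q = [15 -7; -7 9]
y = z − H·x̄ = [-12, -10]
S = H·P̄·Hᵀ + R = [228 184; 184 154]
K = P̄·Hᵀ·S⁻¹ = [-121/628 81/157; -213/628 31/157]
x' = x̄ + K·y = [181/157, 15/157]
P' = (I − K·H)·P̄ = [1335/628 1011/628; 1011/628 887/628]

x' = [181/157, 15/157]
P' = [1335/628 1011/628; 1011/628 887/628]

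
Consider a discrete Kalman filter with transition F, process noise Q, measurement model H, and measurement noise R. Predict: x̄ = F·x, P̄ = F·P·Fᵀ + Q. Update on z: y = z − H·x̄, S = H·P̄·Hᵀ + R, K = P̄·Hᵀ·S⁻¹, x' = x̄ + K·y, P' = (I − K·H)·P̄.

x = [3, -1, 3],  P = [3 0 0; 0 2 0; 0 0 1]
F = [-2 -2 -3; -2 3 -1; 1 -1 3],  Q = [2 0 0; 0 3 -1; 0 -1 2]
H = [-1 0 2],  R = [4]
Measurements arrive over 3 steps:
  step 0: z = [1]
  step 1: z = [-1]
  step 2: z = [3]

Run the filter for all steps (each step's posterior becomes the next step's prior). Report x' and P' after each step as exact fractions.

step 0: x' = [155/143, -386/143, 225/143], P' = [1624/143 -1426/143 706/143; -1426/143 3637/143 -783/143; 706/143 -783/143 439/143]
step 1: x' = [235337/114377, 30397/114377, 66056/114377], P' = [7329044/114377 -10356174/114377 3622904/114377; -10356174/114377 16508737/114377 -5320115/114377; 3622904/114377 -5320115/114377 1904448/114377]
step 2: x' = [-1492752782/266987679, 2337500281/533975358, -98486329/76282194], P' = [15065171222/266987679 -21249146669/266987679 1070318393/38141097; -21249146669/266987679 68878708435/533975358 -3156627301/76282194; 1070318393/38141097 -3156627301/76282194 1140769963/76282194]

step 0: x̄ = F·x = [-13, -12, 13]
step 0: P̄ = F·P·Fᵀ + Q = [31 3 -11; 3 34 -16; -11 -16 16]
step 0: y = z − H·x̄ = [-38]
step 0: S = H·P̄·Hᵀ + R = [143]
step 0: K = P̄·Hᵀ·S⁻¹ = [-53/143; -35/143; 43/143]
step 0: x' = x̄ + K·y = [155/143, -386/143, 225/143]
step 0: P' = (I − K·H)·P̄ = [1624/143 -1426/143 706/143; -1426/143 3637/143 -783/143; 706/143 -783/143 439/143]
step 1: x̄ = F·x = [-213/143, -1693/143, 1216/143]
step 1: P̄ = F·P·Fᵀ + Q = [12949/143 -28/143 -3930/143; -28/143 64731/143 -35521/143; -3930/143 -35521/143 21284/143]
step 1: y = z − H·x̄ = [-2788/143]
step 1: S = H·P̄·Hᵀ + R = [114377/143]
step 1: K = P̄·Hᵀ·S⁻¹ = [-20809/114377; -71014/114377; 46498/114377]
step 1: x' = x̄ + K·y = [235337/114377, 30397/114377, 66056/114377]
step 1: P' = (I − K·H)·P̄ = [7329044/114377 -10356174/114377 3622904/114377; -10356174/114377 16508737/114377 -5320115/114377; 3622904/114377 -5320115/114377 1904448/114377]
step 2: x̄ = F·x = [-729636/114377, -445539/114377, 403108/114377]
step 2: P̄ = F·P·Fᵀ + Q = [9503986/114377 22913483/114377 -15426437/114377; 22913483/114377 350828782/114377 -200354368/114377; -15426437/114377 -200354368/114377 115577029/114377]
step 2: y = z − H·x̄ = [-1192721/114377]
step 2: S = H·P̄·Hᵀ + R = [533975358/114377]
step 2: K = P̄·Hᵀ·S⁻¹ = [-20178430/266987679; -423622219/533975358; 35225785/76282194]
step 2: x' = x̄ + K·y = [-1492752782/266987679, 2337500281/533975358, -98486329/76282194]
step 2: P' = (I − K·H)·P̄ = [15065171222/266987679 -21249146669/266987679 1070318393/38141097; -21249146669/266987679 68878708435/533975358 -3156627301/76282194; 1070318393/38141097 -3156627301/76282194 1140769963/76282194]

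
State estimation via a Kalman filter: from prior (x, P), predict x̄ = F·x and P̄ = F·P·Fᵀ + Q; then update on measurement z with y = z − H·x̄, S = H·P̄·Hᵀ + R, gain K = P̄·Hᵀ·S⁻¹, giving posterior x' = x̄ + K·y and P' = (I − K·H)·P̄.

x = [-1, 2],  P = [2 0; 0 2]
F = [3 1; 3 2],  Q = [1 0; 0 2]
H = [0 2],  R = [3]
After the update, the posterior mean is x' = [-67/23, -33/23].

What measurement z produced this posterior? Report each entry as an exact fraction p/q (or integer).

z = [-3]

x̄ = F·x = [-1, 1]
P̄ = F·P·Fᵀ + Q = [21 22; 22 28]
S = H·P̄·Hᵀ + R = [115]
K = P̄·Hᵀ·S⁻¹ = [44/115; 56/115]
x' − x̄ = [-44/23, -56/23] = K·y
y = (KᵀK)⁻¹·Kᵀ·(x' − x̄) = [-5]
z = y + H·x̄ = [-5] + [2] = [-3]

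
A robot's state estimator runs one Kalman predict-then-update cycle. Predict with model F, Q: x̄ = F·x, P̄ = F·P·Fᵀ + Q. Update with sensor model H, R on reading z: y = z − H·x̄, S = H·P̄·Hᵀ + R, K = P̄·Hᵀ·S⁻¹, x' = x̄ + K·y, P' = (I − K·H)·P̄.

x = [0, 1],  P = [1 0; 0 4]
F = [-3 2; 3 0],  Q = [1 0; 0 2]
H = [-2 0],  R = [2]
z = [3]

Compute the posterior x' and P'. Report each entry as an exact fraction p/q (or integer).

x' = [-76/53, 63/53]
P' = [26/53 -9/53; -9/53 421/53]

x̄ = F·x = [2, 0]
P̄ = F·P·Fᵀ + Q = [26 -9; -9 11]
y = z − H·x̄ = [7]
S = H·P̄·Hᵀ + R = [106]
K = P̄·Hᵀ·S⁻¹ = [-26/53; 9/53]
x' = x̄ + K·y = [-76/53, 63/53]
P' = (I − K·H)·P̄ = [26/53 -9/53; -9/53 421/53]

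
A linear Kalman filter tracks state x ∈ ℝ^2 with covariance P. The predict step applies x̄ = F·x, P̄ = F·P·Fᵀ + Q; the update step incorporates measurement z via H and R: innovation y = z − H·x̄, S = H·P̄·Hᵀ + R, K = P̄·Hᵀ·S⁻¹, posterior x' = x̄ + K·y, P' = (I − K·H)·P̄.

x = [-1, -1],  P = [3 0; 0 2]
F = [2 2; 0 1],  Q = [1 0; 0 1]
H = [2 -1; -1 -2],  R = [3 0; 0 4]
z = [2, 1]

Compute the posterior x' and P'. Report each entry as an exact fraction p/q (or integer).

x' = [368/809, -1053/1618]
P' = [502/809 71/809; 71/809 929/1618]

x̄ = F·x = [-4, -1]
P̄ = F·P·Fᵀ + Q = [21 4; 4 3]
y = z − H·x̄ = [9, -5]
S = H·P̄·Hᵀ + R = [74 -48; -48 53]
K = P̄·Hᵀ·S⁻¹ = [311/809 -161/809; -215/1618 -250/809]
x' = x̄ + K·y = [368/809, -1053/1618]
P' = (I − K·H)·P̄ = [502/809 71/809; 71/809 929/1618]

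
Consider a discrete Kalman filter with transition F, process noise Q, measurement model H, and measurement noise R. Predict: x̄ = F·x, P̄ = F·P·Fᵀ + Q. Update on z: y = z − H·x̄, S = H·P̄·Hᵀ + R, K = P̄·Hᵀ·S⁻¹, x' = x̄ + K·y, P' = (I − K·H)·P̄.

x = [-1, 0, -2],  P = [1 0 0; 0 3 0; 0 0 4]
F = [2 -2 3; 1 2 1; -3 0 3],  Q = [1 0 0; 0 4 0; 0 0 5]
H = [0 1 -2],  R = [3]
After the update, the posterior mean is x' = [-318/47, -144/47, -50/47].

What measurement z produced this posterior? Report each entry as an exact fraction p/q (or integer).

x̄ = F·x = [-8, -3, -3]
P̄ = F·P·Fᵀ + Q = [53 2 30; 2 21 9; 30 9 50]
S = H·P̄·Hᵀ + R = [188]
K = P̄·Hᵀ·S⁻¹ = [-29/94; 3/188; -91/188]
x' − x̄ = [58/47, -3/47, 91/47] = K·y
y = (KᵀK)⁻¹·Kᵀ·(x' − x̄) = [-4]
z = y + H·x̄ = [-4] + [3] = [-1]

z = [-1]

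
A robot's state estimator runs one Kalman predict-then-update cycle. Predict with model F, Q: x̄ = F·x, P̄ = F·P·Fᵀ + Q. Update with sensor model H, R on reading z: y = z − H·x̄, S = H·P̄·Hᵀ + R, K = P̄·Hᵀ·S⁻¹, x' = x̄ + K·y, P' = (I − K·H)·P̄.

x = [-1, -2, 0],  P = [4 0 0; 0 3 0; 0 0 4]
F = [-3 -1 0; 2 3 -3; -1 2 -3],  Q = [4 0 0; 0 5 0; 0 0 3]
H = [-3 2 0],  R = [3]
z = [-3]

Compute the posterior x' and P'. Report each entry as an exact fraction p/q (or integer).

x̄ = F·x = [5, -8, -3]
P̄ = F·P·Fᵀ + Q = [43 -33 6; -33 84 46; 6 46 55]
y = z − H·x̄ = [28]
S = H·P̄·Hᵀ + R = [1122]
K = P̄·Hᵀ·S⁻¹ = [-65/374; 89/374; 37/561]
x' = x̄ + K·y = [25/187, -250/187, -647/561]
P' = (I − K·H)·P̄ = [3407/374 5013/374 3527/187; 5013/374 7653/374 5309/187; 3527/187 5309/187 28117/561]

x' = [25/187, -250/187, -647/561]
P' = [3407/374 5013/374 3527/187; 5013/374 7653/374 5309/187; 3527/187 5309/187 28117/561]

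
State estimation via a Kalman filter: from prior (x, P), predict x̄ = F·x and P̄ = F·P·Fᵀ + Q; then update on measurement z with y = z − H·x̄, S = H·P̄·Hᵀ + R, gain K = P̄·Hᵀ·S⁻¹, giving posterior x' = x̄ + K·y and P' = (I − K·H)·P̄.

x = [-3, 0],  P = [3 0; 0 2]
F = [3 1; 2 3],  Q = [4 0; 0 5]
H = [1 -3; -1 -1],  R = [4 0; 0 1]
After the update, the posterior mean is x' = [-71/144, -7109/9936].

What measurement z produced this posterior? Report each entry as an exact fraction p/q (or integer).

z = [2, 1]

x̄ = F·x = [-9, -6]
P̄ = F·P·Fᵀ + Q = [33 24; 24 35]
S = H·P̄·Hᵀ + R = [208 120; 120 117]
K = P̄·Hᵀ·S⁻¹ = [11/48 -13/18; -799/3312 -319/1242]
x' − x̄ = [1225/144, 52507/9936] = K·y
y = (KᵀK)⁻¹·Kᵀ·(x' − x̄) = [-7, -14]
z = y + H·x̄ = [-7, -14] + [9, 15] = [2, 1]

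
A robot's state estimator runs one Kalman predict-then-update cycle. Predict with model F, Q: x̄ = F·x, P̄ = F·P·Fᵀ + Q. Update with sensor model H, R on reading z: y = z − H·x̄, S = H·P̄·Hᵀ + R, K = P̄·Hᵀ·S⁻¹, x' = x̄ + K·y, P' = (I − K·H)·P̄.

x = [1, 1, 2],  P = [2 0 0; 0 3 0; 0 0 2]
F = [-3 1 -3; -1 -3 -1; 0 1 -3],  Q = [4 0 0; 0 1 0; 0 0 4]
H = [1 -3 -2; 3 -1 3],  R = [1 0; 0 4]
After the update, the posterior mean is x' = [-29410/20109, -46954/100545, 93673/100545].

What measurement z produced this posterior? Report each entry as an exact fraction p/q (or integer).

z = [-2, -1]

x̄ = F·x = [-8, -6, -5]
P̄ = F·P·Fᵀ + Q = [43 3 21; 3 32 -3; 21 -3 25]
S = H·P̄·Hᵀ + R = [294 3; 3 1026]
K = P̄·Hᵀ·S⁻¹ = [-195/6703 3706/20109; -29722/100545 -3049/100545; -2327/33515 13838/100545]
x' − x̄ = [131462/20109, 556316/100545, 596398/100545] = K·y
y = (KᵀK)⁻¹·Kᵀ·(x' − x̄) = [-22, 32]
z = y + H·x̄ = [-22, 32] + [20, -33] = [-2, -1]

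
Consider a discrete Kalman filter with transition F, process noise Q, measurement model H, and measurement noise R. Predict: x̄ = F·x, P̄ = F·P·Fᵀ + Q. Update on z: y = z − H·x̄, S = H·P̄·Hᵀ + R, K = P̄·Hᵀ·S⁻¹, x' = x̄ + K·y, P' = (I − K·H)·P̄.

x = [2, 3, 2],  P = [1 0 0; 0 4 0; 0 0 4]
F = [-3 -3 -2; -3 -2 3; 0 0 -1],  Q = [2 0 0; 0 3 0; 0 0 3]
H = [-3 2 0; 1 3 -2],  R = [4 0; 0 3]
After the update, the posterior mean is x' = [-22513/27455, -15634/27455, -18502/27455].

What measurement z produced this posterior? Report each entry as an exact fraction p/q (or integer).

x̄ = F·x = [-19, -6, -2]
P̄ = F·P·Fᵀ + Q = [63 9 8; 9 64 -12; 8 -12 7]
S = H·P̄·Hᵀ + R = [719 228; 228 836]
K = P̄·Hᵀ·S⁻¹ = [-2103/7225 46097/274550; 436/7225 138747/549100; -402/7225 -9627/274550]
x' − x̄ = [499132/27455, 149096/27455, 36408/27455] = K·y
y = (KᵀK)⁻¹·Kᵀ·(x' − x̄) = [-44, 32]
z = y + H·x̄ = [-44, 32] + [45, -33] = [1, -1]

z = [1, -1]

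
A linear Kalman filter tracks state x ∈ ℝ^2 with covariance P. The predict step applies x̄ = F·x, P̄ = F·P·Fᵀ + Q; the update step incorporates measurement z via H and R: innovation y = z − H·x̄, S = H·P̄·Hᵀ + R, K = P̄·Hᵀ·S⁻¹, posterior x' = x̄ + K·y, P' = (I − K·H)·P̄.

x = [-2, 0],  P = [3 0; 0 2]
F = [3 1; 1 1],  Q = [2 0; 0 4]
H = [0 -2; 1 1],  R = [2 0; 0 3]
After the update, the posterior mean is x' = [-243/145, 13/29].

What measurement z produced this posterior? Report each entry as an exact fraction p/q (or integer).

z = [-1, -1]

x̄ = F·x = [-6, -2]
P̄ = F·P·Fᵀ + Q = [31 11; 11 9]
S = H·P̄·Hᵀ + R = [38 -40; -40 65]
K = P̄·Hᵀ·S⁻¹ = [25/87 358/435; -37/87 4/87]
x' − x̄ = [627/145, 71/29] = K·y
y = (KᵀK)⁻¹·Kᵀ·(x' − x̄) = [-5, 7]
z = y + H·x̄ = [-5, 7] + [4, -8] = [-1, -1]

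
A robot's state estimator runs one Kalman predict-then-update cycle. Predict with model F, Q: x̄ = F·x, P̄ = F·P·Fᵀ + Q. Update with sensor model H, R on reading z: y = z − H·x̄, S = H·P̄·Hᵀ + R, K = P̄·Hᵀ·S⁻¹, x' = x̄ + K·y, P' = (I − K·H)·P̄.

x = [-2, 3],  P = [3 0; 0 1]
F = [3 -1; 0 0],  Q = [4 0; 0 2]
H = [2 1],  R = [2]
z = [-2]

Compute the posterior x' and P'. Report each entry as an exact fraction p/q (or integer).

x' = [-41/33, 8/33]
P' = [32/33 -32/33; -32/33 65/33]

x̄ = F·x = [-9, 0]
P̄ = F·P·Fᵀ + Q = [32 0; 0 2]
y = z − H·x̄ = [16]
S = H·P̄·Hᵀ + R = [132]
K = P̄·Hᵀ·S⁻¹ = [16/33; 1/66]
x' = x̄ + K·y = [-41/33, 8/33]
P' = (I − K·H)·P̄ = [32/33 -32/33; -32/33 65/33]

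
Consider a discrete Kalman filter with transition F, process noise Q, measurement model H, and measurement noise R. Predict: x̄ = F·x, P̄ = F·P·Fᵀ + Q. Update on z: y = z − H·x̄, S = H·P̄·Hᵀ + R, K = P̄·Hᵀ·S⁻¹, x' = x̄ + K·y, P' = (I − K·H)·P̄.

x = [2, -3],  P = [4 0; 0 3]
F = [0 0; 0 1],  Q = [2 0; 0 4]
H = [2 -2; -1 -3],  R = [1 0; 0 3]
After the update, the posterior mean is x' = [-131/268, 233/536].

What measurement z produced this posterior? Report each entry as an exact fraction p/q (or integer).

z = [-2, -1]

x̄ = F·x = [0, -3]
P̄ = F·P·Fᵀ + Q = [2 0; 0 7]
S = H·P̄·Hᵀ + R = [37 38; 38 68]
K = P̄·Hᵀ·S⁻¹ = [87/268 -113/536; -77/536 -245/1072]
x' − x̄ = [-131/268, 1841/536] = K·y
y = (KᵀK)⁻¹·Kᵀ·(x' − x̄) = [-8, -10]
z = y + H·x̄ = [-8, -10] + [6, 9] = [-2, -1]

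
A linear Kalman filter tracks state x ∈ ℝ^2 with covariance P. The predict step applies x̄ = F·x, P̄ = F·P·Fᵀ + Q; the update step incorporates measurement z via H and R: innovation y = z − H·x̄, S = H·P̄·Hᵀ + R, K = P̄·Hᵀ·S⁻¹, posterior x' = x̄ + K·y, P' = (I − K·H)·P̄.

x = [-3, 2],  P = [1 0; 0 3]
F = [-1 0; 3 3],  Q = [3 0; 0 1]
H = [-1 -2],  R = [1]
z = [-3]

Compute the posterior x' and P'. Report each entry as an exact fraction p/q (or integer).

x' = [137/47, 1/47]
P' = [560/141 -281/141; -281/141 176/141]

x̄ = F·x = [3, -3]
P̄ = F·P·Fᵀ + Q = [4 -3; -3 37]
y = z − H·x̄ = [-6]
S = H·P̄·Hᵀ + R = [141]
K = P̄·Hᵀ·S⁻¹ = [2/141; -71/141]
x' = x̄ + K·y = [137/47, 1/47]
P' = (I − K·H)·P̄ = [560/141 -281/141; -281/141 176/141]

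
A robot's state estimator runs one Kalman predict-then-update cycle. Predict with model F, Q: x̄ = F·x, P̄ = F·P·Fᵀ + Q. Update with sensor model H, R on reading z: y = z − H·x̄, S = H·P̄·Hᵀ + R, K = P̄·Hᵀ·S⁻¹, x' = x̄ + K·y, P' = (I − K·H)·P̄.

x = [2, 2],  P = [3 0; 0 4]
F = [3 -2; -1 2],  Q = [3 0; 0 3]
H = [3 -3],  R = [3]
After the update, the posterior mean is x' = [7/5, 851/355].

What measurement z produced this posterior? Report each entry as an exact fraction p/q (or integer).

x̄ = F·x = [2, 2]
P̄ = F·P·Fᵀ + Q = [46 -25; -25 22]
S = H·P̄·Hᵀ + R = [1065]
K = P̄·Hᵀ·S⁻¹ = [1/5; -47/355]
x' − x̄ = [-3/5, 141/355] = K·y
y = (KᵀK)⁻¹·Kᵀ·(x' − x̄) = [-3]
z = y + H·x̄ = [-3] + [0] = [-3]

z = [-3]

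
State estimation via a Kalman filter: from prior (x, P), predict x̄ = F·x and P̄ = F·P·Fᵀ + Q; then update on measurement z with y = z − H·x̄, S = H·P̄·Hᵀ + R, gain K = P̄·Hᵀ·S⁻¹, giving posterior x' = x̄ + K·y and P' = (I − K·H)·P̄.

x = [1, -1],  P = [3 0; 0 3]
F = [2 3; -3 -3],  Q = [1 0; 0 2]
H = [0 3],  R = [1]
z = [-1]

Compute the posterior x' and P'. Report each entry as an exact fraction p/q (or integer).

x' = [-74/101, -168/505]
P' = [395/101 -9/101; -9/101 56/505]

x̄ = F·x = [-1, 0]
P̄ = F·P·Fᵀ + Q = [40 -45; -45 56]
y = z − H·x̄ = [-1]
S = H·P̄·Hᵀ + R = [505]
K = P̄·Hᵀ·S⁻¹ = [-27/101; 168/505]
x' = x̄ + K·y = [-74/101, -168/505]
P' = (I − K·H)·P̄ = [395/101 -9/101; -9/101 56/505]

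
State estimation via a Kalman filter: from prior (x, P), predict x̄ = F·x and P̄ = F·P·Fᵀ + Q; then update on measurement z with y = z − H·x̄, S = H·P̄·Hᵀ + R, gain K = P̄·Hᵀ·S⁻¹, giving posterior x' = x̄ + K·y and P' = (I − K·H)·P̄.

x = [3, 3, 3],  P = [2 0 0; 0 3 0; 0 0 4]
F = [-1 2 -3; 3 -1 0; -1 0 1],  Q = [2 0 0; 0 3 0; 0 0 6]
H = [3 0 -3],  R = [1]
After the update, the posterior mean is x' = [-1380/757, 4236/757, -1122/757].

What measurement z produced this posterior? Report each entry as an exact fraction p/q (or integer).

z = [-1]

x̄ = F·x = [-6, 6, 0]
P̄ = F·P·Fᵀ + Q = [52 -12 -10; -12 24 -6; -10 -6 12]
S = H·P̄·Hᵀ + R = [757]
K = P̄·Hᵀ·S⁻¹ = [186/757; -18/757; -66/757]
x' − x̄ = [3162/757, -306/757, -1122/757] = K·y
y = (KᵀK)⁻¹·Kᵀ·(x' − x̄) = [17]
z = y + H·x̄ = [17] + [-18] = [-1]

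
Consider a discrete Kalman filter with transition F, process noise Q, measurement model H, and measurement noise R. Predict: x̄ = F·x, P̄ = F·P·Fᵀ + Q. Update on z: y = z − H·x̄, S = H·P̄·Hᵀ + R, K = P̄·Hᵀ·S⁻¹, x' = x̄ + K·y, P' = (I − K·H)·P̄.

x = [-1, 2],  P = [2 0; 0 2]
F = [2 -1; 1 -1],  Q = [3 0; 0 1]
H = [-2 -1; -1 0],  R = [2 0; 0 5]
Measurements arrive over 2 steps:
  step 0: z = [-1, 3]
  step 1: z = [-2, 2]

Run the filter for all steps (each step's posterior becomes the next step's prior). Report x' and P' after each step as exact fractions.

step 0: x̄ = F·x = [-4, -3]
step 0: P̄ = F·P·Fᵀ + Q = [13 6; 6 5]
step 0: y = z − H·x̄ = [-12, -1]
step 0: S = H·P̄·Hᵀ + R = [83 32; 32 18]
step 0: K = P̄·Hᵀ·S⁻¹ = [-16/47 -11/94; -57/235 23/235]
step 0: x' = x̄ + K·y = [19/94, -44/235]
step 0: P' = (I − K·H)·P̄ = [55/94 -23/47; -23/47 344/235]
step 1: x̄ = F·x = [139/235, 183/470]
step 1: P̄ = F·P·Fᵀ + Q = [2059/235 964/235; 964/235 1893/470]
step 1: y = z − H·x̄ = [-201/470, 609/235]
step 1: S = H·P̄·Hᵀ + R = [27017/470 5082/235; 5082/235 3234/235]
step 1: K = P̄·Hᵀ·S⁻¹ = [-110/329 -16913/151998; -81/329 6749/75999]
step 1: x' = x̄ + K·y = [3229/7238, 2623/3619]
step 1: P' = (I − K·H)·P̄ = [84565/151998 -33745/75999; -33745/75999 104912/75999]

step 0: x' = [19/94, -44/235], P' = [55/94 -23/47; -23/47 344/235]
step 1: x' = [3229/7238, 2623/3619], P' = [84565/151998 -33745/75999; -33745/75999 104912/75999]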